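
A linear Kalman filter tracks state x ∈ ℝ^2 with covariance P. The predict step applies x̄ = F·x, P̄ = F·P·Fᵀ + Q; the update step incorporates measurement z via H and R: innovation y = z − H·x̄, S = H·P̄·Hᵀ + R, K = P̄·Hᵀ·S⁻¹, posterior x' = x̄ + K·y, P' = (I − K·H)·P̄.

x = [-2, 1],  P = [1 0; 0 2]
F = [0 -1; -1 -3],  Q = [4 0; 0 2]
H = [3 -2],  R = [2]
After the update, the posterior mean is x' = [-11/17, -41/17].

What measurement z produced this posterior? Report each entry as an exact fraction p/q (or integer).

x̄ = F·x = [-1, -1]
P̄ = F·P·Fᵀ + Q = [6 6; 6 21]
S = H·P̄·Hᵀ + R = [68]
K = P̄·Hᵀ·S⁻¹ = [3/34; -6/17]
x' − x̄ = [6/17, -24/17] = K·y
y = (KᵀK)⁻¹·Kᵀ·(x' − x̄) = [4]
z = y + H·x̄ = [4] + [-1] = [3]

z = [3]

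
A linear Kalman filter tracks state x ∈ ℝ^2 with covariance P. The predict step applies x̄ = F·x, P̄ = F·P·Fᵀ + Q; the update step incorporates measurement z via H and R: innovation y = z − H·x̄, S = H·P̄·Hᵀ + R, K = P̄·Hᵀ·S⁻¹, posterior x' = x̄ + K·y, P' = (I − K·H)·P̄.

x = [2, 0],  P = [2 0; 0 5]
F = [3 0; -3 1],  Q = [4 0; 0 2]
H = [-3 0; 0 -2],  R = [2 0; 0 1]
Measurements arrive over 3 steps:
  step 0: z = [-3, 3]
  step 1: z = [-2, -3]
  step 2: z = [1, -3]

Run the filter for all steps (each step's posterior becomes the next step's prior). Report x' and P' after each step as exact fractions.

step 0: x' = [4449/4268, -6447/4268], P' = [463/2134 -9/2134; -9/2134 521/2134]
step 1: x' = [1198425/1824751, 2102094/1824751], P' = [388534/1824751 -8388/1824751; -8388/1824751 426539/1824751]
step 2: x' = [-53749785/192589724, 268798101/192589724], P' = [82004605/385179448 -1760985/385179448; -1760985/385179448 89994125/385179448]

step 0: x̄ = F·x = [6, -6]
step 0: P̄ = F·P·Fᵀ + Q = [22 -18; -18 25]
step 0: y = z − H·x̄ = [15, -9]
step 0: S = H·P̄·Hᵀ + R = [200 -108; -108 101]
step 0: K = P̄·Hᵀ·S⁻¹ = [-1389/4268 9/1067; 27/4268 -521/1067]
step 0: x' = x̄ + K·y = [4449/4268, -6447/4268]
step 0: P' = (I − K·H)·P̄ = [463/2134 -9/2134; -9/2134 521/2134]
step 1: x̄ = F·x = [13347/4268, -9897/2134]
step 1: P̄ = F·P·Fᵀ + Q = [12703/2134 -2097/1067; -2097/1067 4505/1067]
step 1: y = z − H·x̄ = [31505/4268, -13098/1067]
step 1: S = H·P̄·Hᵀ + R = [118595/2134 -12582/1067; -12582/1067 19087/1067]
step 1: K = P̄·Hᵀ·S⁻¹ = [-582801/1824751 16776/1824751; 12582/1824751 -853078/1824751]
step 1: x' = x̄ + K·y = [1198425/1824751, 2102094/1824751]
step 1: P' = (I − K·H)·P̄ = [388534/1824751 -8388/1824751; -8388/1824751 426539/1824751]
step 2: x̄ = F·x = [3595275/1824751, -1493181/1824751]
step 2: P̄ = F·P·Fᵀ + Q = [10795810/1824751 -3521970/1824751; -3521970/1824751 7623175/1824751]
step 2: y = z − H·x̄ = [12610576/1824751, -8460615/1824751]
step 2: S = H·P̄·Hᵀ + R = [100811792/1824751 -21131820/1824751; -21131820/1824751 32317451/1824751]
step 2: K = P̄·Hᵀ·S⁻¹ = [-246013815/770358896 1760985/192589724; 5282955/770358896 -89994125/192589724]
step 2: x' = x̄ + K·y = [-53749785/192589724, 268798101/192589724]
step 2: P' = (I − K·H)·P̄ = [82004605/385179448 -1760985/385179448; -1760985/385179448 89994125/385179448]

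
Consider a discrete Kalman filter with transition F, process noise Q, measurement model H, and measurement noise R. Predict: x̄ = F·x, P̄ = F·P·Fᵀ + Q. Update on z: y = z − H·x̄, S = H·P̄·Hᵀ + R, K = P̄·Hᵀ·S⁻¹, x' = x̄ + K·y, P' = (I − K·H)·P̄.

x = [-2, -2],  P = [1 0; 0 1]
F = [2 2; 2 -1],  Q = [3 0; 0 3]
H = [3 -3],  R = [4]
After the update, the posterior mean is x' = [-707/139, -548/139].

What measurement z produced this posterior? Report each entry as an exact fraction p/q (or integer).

x̄ = F·x = [-8, -2]
P̄ = F·P·Fᵀ + Q = [11 2; 2 8]
S = H·P̄·Hᵀ + R = [139]
K = P̄·Hᵀ·S⁻¹ = [27/139; -18/139]
x' − x̄ = [405/139, -270/139] = K·y
y = (KᵀK)⁻¹·Kᵀ·(x' − x̄) = [15]
z = y + H·x̄ = [15] + [-18] = [-3]

z = [-3]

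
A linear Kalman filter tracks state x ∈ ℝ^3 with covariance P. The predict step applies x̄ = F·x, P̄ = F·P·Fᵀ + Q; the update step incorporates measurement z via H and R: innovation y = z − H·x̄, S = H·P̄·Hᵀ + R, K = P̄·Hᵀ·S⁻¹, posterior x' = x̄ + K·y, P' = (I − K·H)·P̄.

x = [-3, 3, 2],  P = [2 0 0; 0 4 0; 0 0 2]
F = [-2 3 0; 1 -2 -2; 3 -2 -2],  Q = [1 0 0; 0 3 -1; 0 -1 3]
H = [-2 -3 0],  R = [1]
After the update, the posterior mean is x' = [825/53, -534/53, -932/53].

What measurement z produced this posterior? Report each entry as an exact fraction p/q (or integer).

z = [-1]

x̄ = F·x = [15, -13, -19]
P̄ = F·P·Fᵀ + Q = [45 -28 -36; -28 29 29; -36 29 45]
S = H·P̄·Hᵀ + R = [106]
K = P̄·Hᵀ·S⁻¹ = [-3/53; -31/106; -15/106]
x' − x̄ = [30/53, 155/53, 75/53] = K·y
y = (KᵀK)⁻¹·Kᵀ·(x' − x̄) = [-10]
z = y + H·x̄ = [-10] + [9] = [-1]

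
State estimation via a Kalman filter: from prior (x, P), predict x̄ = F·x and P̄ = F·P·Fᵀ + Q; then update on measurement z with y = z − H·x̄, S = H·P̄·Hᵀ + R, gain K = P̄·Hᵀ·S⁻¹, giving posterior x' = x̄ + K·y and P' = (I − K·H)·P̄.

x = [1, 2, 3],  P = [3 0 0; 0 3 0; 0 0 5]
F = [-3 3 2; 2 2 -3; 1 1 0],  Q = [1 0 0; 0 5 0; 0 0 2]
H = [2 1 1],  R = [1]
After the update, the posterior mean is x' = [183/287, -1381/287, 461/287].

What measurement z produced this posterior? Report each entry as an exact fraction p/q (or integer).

z = [-2]

x̄ = F·x = [9, -3, 3]
P̄ = F·P·Fᵀ + Q = [75 -30 0; -30 74 12; 0 12 8]
S = H·P̄·Hᵀ + R = [287]
K = P̄·Hᵀ·S⁻¹ = [120/287; 26/287; 20/287]
x' − x̄ = [-2400/287, -520/287, -400/287] = K·y
y = (KᵀK)⁻¹·Kᵀ·(x' − x̄) = [-20]
z = y + H·x̄ = [-20] + [18] = [-2]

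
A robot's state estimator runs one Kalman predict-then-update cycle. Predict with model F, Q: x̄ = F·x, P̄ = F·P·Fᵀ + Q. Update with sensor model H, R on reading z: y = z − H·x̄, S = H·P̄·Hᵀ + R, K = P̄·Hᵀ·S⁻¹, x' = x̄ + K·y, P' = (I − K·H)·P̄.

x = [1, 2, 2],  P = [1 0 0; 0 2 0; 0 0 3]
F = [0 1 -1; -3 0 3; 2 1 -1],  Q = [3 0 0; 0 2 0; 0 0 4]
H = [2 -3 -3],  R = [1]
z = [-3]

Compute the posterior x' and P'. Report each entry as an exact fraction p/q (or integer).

x' = [56/45, -13/15, 122/45]
P' = [688/135 1/45 451/135; 1/45 299/30 -443/45; 451/135 -443/45 1627/135]

x̄ = F·x = [0, 3, 2]
P̄ = F·P·Fᵀ + Q = [8 -9 5; -9 38 -15; 5 -15 13]
y = z − H·x̄ = [12]
S = H·P̄·Hᵀ + R = [270]
K = P̄·Hᵀ·S⁻¹ = [14/135; -29/90; 8/135]
x' = x̄ + K·y = [56/45, -13/15, 122/45]
P' = (I − K·H)·P̄ = [688/135 1/45 451/135; 1/45 299/30 -443/45; 451/135 -443/45 1627/135]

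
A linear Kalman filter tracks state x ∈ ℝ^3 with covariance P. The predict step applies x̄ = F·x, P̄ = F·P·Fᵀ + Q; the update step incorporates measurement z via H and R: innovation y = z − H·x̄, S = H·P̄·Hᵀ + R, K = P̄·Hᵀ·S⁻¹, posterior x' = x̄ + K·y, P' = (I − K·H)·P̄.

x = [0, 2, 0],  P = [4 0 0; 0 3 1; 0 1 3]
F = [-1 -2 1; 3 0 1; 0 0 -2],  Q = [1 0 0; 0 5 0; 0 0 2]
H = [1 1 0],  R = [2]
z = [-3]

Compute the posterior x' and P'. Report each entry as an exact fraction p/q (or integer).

x̄ = F·x = [-4, 0, 0]
P̄ = F·P·Fᵀ + Q = [16 -11 -2; -11 44 -6; -2 -6 14]
y = z − H·x̄ = [1]
S = H·P̄·Hᵀ + R = [40]
K = P̄·Hᵀ·S⁻¹ = [1/8; 33/40; -1/5]
x' = x̄ + K·y = [-31/8, 33/40, -1/5]
P' = (I − K·H)·P̄ = [123/8 -121/8 -1; -121/8 671/40 3/5; -1 3/5 62/5]

x' = [-31/8, 33/40, -1/5]
P' = [123/8 -121/8 -1; -121/8 671/40 3/5; -1 3/5 62/5]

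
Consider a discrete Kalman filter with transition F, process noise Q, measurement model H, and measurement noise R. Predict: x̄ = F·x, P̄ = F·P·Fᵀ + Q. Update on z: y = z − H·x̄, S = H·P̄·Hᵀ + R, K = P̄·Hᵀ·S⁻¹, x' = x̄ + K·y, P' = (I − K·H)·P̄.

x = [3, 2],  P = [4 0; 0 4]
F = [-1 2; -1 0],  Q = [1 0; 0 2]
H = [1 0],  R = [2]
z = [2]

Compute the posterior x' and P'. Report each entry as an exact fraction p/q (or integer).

x' = [44/23, -65/23]
P' = [42/23 8/23; 8/23 122/23]

x̄ = F·x = [1, -3]
P̄ = F·P·Fᵀ + Q = [21 4; 4 6]
y = z − H·x̄ = [1]
S = H·P̄·Hᵀ + R = [23]
K = P̄·Hᵀ·S⁻¹ = [21/23; 4/23]
x' = x̄ + K·y = [44/23, -65/23]
P' = (I − K·H)·P̄ = [42/23 8/23; 8/23 122/23]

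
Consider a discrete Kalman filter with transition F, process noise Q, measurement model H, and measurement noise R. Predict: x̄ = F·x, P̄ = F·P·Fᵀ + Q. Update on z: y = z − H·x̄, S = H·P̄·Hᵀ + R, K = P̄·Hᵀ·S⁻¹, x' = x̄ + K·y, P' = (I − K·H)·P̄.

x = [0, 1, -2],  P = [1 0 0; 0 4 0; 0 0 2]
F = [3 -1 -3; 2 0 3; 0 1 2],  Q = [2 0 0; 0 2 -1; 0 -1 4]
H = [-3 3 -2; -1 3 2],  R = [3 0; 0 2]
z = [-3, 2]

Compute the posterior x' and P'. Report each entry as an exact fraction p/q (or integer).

x' = [-3666/12899, -24056/64495, 87798/64495]
P' = [135674/12899 89054/12899 -65823/12899; 89054/12899 301108/64495 -218469/64495; -65823/12899 -218469/64495 178887/64495]

x̄ = F·x = [5, -6, -3]
P̄ = F·P·Fᵀ + Q = [33 -12 -16; -12 24 11; -16 11 16]
y = z − H·x̄ = [24, 31]
S = H·P̄·Hᵀ + R = [472 459; 459 583]
K = P̄·Hᵀ·S⁻¹ = [-2738/12899 -79/12899; 1484/64495 10558/64495; -8612/64495 15741/64495]
x' = x̄ + K·y = [-3666/12899, -24056/64495, 87798/64495]
P' = (I − K·H)·P̄ = [135674/12899 89054/12899 -65823/12899; 89054/12899 301108/64495 -218469/64495; -65823/12899 -218469/64495 178887/64495]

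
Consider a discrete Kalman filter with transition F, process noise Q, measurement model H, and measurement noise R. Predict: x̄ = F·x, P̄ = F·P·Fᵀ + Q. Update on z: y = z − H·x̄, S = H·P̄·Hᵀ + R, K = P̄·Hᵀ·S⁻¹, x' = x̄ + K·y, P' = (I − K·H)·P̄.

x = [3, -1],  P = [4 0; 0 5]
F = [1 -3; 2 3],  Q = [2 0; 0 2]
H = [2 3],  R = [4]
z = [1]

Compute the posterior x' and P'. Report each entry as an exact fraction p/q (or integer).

x' = [2166/331, -1307/331]
P' = [16800/331 -11212/331; -11212/331 7628/331]

x̄ = F·x = [6, 3]
P̄ = F·P·Fᵀ + Q = [51 -37; -37 63]
y = z − H·x̄ = [-20]
S = H·P̄·Hᵀ + R = [331]
K = P̄·Hᵀ·S⁻¹ = [-9/331; 115/331]
x' = x̄ + K·y = [2166/331, -1307/331]
P' = (I − K·H)·P̄ = [16800/331 -11212/331; -11212/331 7628/331]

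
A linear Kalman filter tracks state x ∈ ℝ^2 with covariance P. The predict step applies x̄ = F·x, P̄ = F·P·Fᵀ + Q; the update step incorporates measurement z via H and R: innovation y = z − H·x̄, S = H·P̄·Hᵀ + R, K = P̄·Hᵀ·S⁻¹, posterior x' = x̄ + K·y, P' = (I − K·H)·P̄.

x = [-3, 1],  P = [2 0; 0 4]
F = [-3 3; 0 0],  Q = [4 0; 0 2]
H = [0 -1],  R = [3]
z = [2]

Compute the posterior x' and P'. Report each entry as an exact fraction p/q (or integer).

x̄ = F·x = [12, 0]
P̄ = F·P·Fᵀ + Q = [58 0; 0 2]
y = z − H·x̄ = [2]
S = H·P̄·Hᵀ + R = [5]
K = P̄·Hᵀ·S⁻¹ = [0; -2/5]
x' = x̄ + K·y = [12, -4/5]
P' = (I − K·H)·P̄ = [58 0; 0 6/5]

x' = [12, -4/5]
P' = [58 0; 0 6/5]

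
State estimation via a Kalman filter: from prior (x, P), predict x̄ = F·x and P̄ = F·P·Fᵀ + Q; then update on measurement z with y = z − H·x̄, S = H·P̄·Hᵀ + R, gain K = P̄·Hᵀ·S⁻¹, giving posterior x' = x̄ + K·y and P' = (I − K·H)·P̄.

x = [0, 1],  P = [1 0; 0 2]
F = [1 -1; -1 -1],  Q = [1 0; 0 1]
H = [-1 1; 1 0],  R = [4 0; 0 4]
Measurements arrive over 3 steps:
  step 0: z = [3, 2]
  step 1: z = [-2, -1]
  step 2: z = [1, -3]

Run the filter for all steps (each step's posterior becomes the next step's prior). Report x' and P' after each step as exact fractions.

step 0: x̄ = F·x = [-1, -1]
step 0: P̄ = F·P·Fᵀ + Q = [4 1; 1 4]
step 0: y = z − H·x̄ = [3, 3]
step 0: S = H·P̄·Hᵀ + R = [10 -3; -3 8]
step 0: K = P̄·Hᵀ·S⁻¹ = [-12/71 31/71; 27/71 19/71]
step 0: x' = x̄ + K·y = [-14/71, 67/71]
step 0: P' = (I − K·H)·P̄ = [124/71 76/71; 76/71 184/71]
step 1: x̄ = F·x = [-81/71, -53/71]
step 1: P̄ = F·P·Fᵀ + Q = [227/71 60/71; 60/71 531/71]
step 1: y = z − H·x̄ = [-170/71, 10/71]
step 1: S = H·P̄·Hᵀ + R = [922/71 -167/71; -167/71 511/71]
step 1: K = P̄·Hᵀ·S⁻¹ = [-668/6243 2555/6243; 1177/2081 629/2081]
step 1: x' = x̄ + K·y = [-1721/2081, -4283/2081]
step 1: P' = (I − K·H)·P̄ = [10220/6243 2516/2081; 2516/2081 7224/2081]
step 2: x̄ = F·x = [2562/2081, 6004/2081]
step 2: P̄ = F·P·Fᵀ + Q = [23039/6243 11452/6243; 11452/6243 53231/6243]
step 2: y = z − H·x̄ = [-1361/2081, -8805/2081]
step 2: S = H·P̄·Hᵀ + R = [78338/6243 -11587/6243; -11587/6243 48011/6243]
step 2: K = P̄·Hᵀ·S⁻¹ = [-46348/580943 267591/580943; 31141/52813 20113/52813]
step 2: x' = x̄ + K·y = [-386681/580943, 46906/52813]
step 2: P' = (I − K·H)·P̄ = [1070364/580943 80452/52813; 80452/52813 205016/52813]

step 0: x' = [-14/71, 67/71], P' = [124/71 76/71; 76/71 184/71]
step 1: x' = [-1721/2081, -4283/2081], P' = [10220/6243 2516/2081; 2516/2081 7224/2081]
step 2: x' = [-386681/580943, 46906/52813], P' = [1070364/580943 80452/52813; 80452/52813 205016/52813]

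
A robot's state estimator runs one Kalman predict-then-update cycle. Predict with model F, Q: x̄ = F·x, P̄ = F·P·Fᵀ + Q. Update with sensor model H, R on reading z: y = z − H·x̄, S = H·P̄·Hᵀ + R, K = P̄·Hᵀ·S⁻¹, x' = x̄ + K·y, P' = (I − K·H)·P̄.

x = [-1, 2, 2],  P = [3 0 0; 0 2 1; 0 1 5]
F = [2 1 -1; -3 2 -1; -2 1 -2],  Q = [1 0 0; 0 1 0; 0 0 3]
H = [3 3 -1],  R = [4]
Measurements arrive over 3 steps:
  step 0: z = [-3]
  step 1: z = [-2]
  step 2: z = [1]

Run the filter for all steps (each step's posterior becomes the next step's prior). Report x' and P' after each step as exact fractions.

step 0: x' = [-149/43, 71/43, -117/43], P' = [2655/172 -768/43 -1335/172; -768/43 1015/43 693/43; -1335/172 693/43 4155/172]
step 1: x' = [8461/6269, -264/6269, 36473/6269], P' = [3523188/194339 -2338567/194339 3656635/194339; -2338567/194339 2211978/194339 -812671/194339; 3656635/194339 -812671/194339 8316100/194339]
step 2: x' = [-1436458923/401686951, 1224304396/401686951, -1017971516/401686951], P' = [4871573376/401686951 -2945523205/401686951 5803854645/401686951; -2945523205/401686951 3289497573/401686951 227321656/401686951; 5803854645/401686951 227321656/401686951 17360475335/401686951]

step 0: x̄ = F·x = [-2, 5, 0]
step 0: P̄ = F·P·Fᵀ + Q = [18 -12 -3; -12 37 27; -3 27 33]
step 0: y = z − H·x̄ = [-12]
step 0: S = H·P̄·Hᵀ + R = [172]
step 0: K = P̄·Hᵀ·S⁻¹ = [21/172; 12/43; 39/172]
step 0: x' = x̄ + K·y = [-149/43, 71/43, -117/43]
step 0: P' = (I − K·H)·P̄ = [2655/172 -768/43 -1335/172; -768/43 1015/43 693/43; -1335/172 693/43 4155/172]
step 1: x̄ = F·x = [-110/43, 706/43, 603/43]
step 1: P̄ = F·P·Fᵀ + Q = [6515/172 -8189/86 -974/43; -8189/86 15557/43 7331/43; -974/43 7331/43 5584/43]
step 1: y = z − H·x̄ = [-1271/43]
step 1: S = H·P̄·Hᵀ + R = [194339/172]
step 1: K = P̄·Hᵀ·S⁻¹ = [-25693/194339; 108226/194339; 53948/194339]
step 1: x' = x̄ + K·y = [8461/6269, -264/6269, 36473/6269]
step 1: P' = (I − K·H)·P̄ = [3523188/194339 -2338567/194339 3656635/194339; -2338567/194339 2211978/194339 -812671/194339; 3656635/194339 -812671/194339 8316100/194339]
step 2: x̄ = F·x = [-19815/6269, -62384/6269, -90132/6269]
step 2: P̄ = F·P·Fᵀ + Q = [2459703/194339 -4642991/194339 -123831/194339; -4642991/194339 102320341/194339 91881688/194339; -123831/194339 91881688/194339 92010179/194339]
step 2: y = z − H·x̄ = [162734/6269]
step 2: S = H·P̄·Hᵀ + R = [401686951/194339]
step 2: K = P̄·Hᵀ·S⁻¹ = [-6426033/401686951; 201150362/401686951; 183263392/401686951]
step 2: x' = x̄ + K·y = [-1436458923/401686951, 1224304396/401686951, -1017971516/401686951]
step 2: P' = (I − K·H)·P̄ = [4871573376/401686951 -2945523205/401686951 5803854645/401686951; -2945523205/401686951 3289497573/401686951 227321656/401686951; 5803854645/401686951 227321656/401686951 17360475335/401686951]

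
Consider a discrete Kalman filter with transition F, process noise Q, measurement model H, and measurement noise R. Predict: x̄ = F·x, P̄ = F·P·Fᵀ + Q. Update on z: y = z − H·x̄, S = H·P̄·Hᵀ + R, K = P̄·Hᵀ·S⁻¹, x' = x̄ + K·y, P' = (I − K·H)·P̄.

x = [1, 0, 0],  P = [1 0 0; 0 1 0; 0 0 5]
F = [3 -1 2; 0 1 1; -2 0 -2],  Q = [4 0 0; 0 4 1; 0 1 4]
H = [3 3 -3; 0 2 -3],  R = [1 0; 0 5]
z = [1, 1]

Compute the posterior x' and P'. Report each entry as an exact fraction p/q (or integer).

x' = [889/2892, -4517/8676, -1625/2892]
P' = [5851/4820 -25219/14460 -3047/4820; -25219/14460 196511/43380 40343/14460; -3047/4820 40343/14460 10459/4820]

x̄ = F·x = [3, 0, -2]
P̄ = F·P·Fᵀ + Q = [34 9 -26; 9 10 -9; -26 -9 28]
y = z − H·x̄ = [-14, -5]
S = H·P̄·Hᵀ + R = [1441 735; 735 405]
K = P̄·Hᵀ·S⁻¹ = [295/964 -4603/14460; -35/2892 5987/43380; -35/964 -2689/14460]
x' = x̄ + K·y = [889/2892, -4517/8676, -1625/2892]
P' = (I − K·H)·P̄ = [5851/4820 -25219/14460 -3047/4820; -25219/14460 196511/43380 40343/14460; -3047/4820 40343/14460 10459/4820]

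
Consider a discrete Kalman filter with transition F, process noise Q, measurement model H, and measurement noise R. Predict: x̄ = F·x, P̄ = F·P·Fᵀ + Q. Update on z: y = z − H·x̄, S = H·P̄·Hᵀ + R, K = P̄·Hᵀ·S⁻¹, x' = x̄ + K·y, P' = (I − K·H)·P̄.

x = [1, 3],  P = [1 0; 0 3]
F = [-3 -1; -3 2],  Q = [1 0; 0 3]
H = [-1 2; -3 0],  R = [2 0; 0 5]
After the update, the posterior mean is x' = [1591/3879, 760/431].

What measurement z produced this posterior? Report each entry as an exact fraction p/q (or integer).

x̄ = F·x = [-6, 3]
P̄ = F·P·Fᵀ + Q = [13 3; 3 24]
S = H·P̄·Hᵀ + R = [99 21; 21 122]
K = P̄·Hᵀ·S⁻¹ = [-35/11637 -1238/3879; 631/1293 -68/431]
x' − x̄ = [24865/3879, -533/431] = K·y
y = (KᵀK)⁻¹·Kᵀ·(x' − x̄) = [-9, -20]
z = y + H·x̄ = [-9, -20] + [12, 18] = [3, -2]

z = [3, -2]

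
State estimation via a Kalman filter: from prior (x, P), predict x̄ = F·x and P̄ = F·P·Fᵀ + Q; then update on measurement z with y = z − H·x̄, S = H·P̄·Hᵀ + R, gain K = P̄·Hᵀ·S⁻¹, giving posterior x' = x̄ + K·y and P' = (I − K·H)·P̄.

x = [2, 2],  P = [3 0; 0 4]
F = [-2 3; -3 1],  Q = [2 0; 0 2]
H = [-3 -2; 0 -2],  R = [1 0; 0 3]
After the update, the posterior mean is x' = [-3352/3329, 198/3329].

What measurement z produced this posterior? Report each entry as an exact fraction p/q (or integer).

z = [3, -1]

x̄ = F·x = [2, -4]
P̄ = F·P·Fᵀ + Q = [50 30; 30 33]
S = H·P̄·Hᵀ + R = [943 312; 312 135]
K = P̄·Hᵀ·S⁻¹ = [-1070/3329 2980/9987; -52/3329 -4522/9987]
x' − x̄ = [-10010/3329, 13514/3329] = K·y
y = (KᵀK)⁻¹·Kᵀ·(x' − x̄) = [1, -9]
z = y + H·x̄ = [1, -9] + [2, 8] = [3, -1]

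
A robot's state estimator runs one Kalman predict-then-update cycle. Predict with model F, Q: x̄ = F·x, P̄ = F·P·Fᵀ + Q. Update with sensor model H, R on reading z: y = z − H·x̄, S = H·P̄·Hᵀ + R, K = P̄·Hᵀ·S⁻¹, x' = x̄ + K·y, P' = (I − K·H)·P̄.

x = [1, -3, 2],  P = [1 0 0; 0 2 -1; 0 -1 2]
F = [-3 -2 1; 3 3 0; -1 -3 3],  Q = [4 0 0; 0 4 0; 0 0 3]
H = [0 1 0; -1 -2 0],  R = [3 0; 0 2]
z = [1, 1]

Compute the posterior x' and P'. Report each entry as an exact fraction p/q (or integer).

x̄ = F·x = [5, -6, 14]
P̄ = F·P·Fᵀ + Q = [27 -24 30; -24 31 -30; 30 -30 58]
y = z − H·x̄ = [7, -6]
S = H·P̄·Hᵀ + R = [34 -38; -38 57]
K = P̄·Hᵀ·S⁻¹ = [-15/13 -99/247; 17/26 -3/13; -15/13 -60/247]
x' = x̄ + K·y = [-166/247, -1/26, 1823/247]
P' = (I − K·H)·P̄ = [1908/247 -45/13 1830/247; -45/13 51/26 -45/13; 1830/247 -45/13 7576/247]

x' = [-166/247, -1/26, 1823/247]
P' = [1908/247 -45/13 1830/247; -45/13 51/26 -45/13; 1830/247 -45/13 7576/247]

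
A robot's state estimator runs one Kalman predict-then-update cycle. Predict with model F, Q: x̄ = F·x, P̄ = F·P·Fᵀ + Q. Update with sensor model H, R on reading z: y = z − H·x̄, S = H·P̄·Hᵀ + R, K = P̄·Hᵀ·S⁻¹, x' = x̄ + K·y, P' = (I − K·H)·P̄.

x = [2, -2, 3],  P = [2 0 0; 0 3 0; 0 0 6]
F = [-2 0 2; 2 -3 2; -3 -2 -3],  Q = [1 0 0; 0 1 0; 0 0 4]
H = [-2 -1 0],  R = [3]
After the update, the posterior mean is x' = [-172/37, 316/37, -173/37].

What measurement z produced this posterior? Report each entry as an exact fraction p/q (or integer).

z = [1]

x̄ = F·x = [2, 16, -11]
P̄ = F·P·Fᵀ + Q = [33 16 -24; 16 60 -30; -24 -30 88]
S = H·P̄·Hᵀ + R = [259]
K = P̄·Hᵀ·S⁻¹ = [-82/259; -92/259; 78/259]
x' − x̄ = [-246/37, -276/37, 234/37] = K·y
y = (KᵀK)⁻¹·Kᵀ·(x' − x̄) = [21]
z = y + H·x̄ = [21] + [-20] = [1]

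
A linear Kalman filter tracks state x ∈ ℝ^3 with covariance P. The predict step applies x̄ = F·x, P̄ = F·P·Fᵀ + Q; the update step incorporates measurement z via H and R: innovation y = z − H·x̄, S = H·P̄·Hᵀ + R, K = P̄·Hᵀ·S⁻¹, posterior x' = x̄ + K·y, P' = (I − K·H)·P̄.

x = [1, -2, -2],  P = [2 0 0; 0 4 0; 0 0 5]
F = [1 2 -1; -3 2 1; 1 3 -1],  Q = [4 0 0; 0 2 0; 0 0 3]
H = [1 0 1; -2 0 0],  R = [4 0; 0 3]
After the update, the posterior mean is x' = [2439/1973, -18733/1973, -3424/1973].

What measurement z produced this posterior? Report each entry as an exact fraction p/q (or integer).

x̄ = F·x = [-1, -9, -3]
P̄ = F·P·Fᵀ + Q = [27 5 31; 5 41 13; 31 13 46]
S = H·P̄·Hᵀ + R = [139 -116; -116 111]
K = P̄·Hᵀ·S⁻¹ = [174/1973 -778/1973; 838/1973 698/1973; 1355/1973 314/1973]
x' − x̄ = [4412/1973, -976/1973, 2495/1973] = K·y
y = (KᵀK)⁻¹·Kᵀ·(x' − x̄) = [3, -5]
z = y + H·x̄ = [3, -5] + [-4, 2] = [-1, -3]

z = [-1, -3]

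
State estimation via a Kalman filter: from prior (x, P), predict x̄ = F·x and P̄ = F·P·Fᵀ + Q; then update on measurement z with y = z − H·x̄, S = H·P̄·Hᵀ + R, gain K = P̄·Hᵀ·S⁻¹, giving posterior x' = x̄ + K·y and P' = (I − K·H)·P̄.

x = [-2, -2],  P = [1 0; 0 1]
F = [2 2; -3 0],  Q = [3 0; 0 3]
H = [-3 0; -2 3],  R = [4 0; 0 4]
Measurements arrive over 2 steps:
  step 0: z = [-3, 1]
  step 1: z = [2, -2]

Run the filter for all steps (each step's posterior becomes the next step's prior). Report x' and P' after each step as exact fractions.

step 0: x' = [513/757, 612/757], P' = [908/2271 184/757; 184/757 432/757]
step 1: x' = [-4550650/10015091, -9349842/10015091], P' = [3865820/10015091 2223240/10015091; 2223240/10015091 5360460/10015091]

step 0: x̄ = F·x = [-8, 6]
step 0: P̄ = F·P·Fᵀ + Q = [11 -6; -6 12]
step 0: y = z − H·x̄ = [-27, -33]
step 0: S = H·P̄·Hᵀ + R = [103 120; 120 228]
step 0: K = P̄·Hᵀ·S⁻¹ = [-227/757 -40/2271; -138/757 232/757]
step 0: x' = x̄ + K·y = [513/757, 612/757]
step 0: P' = (I − K·H)·P̄ = [908/2271 184/757; 184/757 432/757]
step 1: x̄ = F·x = [2250/757, -1539/757]
step 1: P̄ = F·P·Fᵀ + Q = [20045/2271 -2920/757; -2920/757 4995/757]
step 1: y = z − H·x̄ = [8264/757, 7603/757]
step 1: S = H·P̄·Hᵀ + R = [63163/757 66370/757; 66370/757 329249/2271]
step 1: K = P̄·Hᵀ·S⁻¹ = [-2899365/10015091 -265480/10015091; -1667430/10015091 2908725/10015091]
step 1: x' = x̄ + K·y = [-4550650/10015091, -9349842/10015091]
step 1: P' = (I − K·H)·P̄ = [3865820/10015091 2223240/10015091; 2223240/10015091 5360460/10015091]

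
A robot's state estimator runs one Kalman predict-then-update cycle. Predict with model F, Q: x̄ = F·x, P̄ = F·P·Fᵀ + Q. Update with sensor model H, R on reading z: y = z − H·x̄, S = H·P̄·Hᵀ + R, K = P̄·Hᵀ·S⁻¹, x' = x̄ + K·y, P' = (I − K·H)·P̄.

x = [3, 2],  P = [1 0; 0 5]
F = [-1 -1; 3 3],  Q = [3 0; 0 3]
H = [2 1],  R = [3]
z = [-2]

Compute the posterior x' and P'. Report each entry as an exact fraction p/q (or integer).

x̄ = F·x = [-5, 15]
P̄ = F·P·Fᵀ + Q = [9 -18; -18 57]
y = z − H·x̄ = [-7]
S = H·P̄·Hᵀ + R = [24]
K = P̄·Hᵀ·S⁻¹ = [0; 7/8]
x' = x̄ + K·y = [-5, 71/8]
P' = (I − K·H)·P̄ = [9 -18; -18 309/8]

x' = [-5, 71/8]
P' = [9 -18; -18 309/8]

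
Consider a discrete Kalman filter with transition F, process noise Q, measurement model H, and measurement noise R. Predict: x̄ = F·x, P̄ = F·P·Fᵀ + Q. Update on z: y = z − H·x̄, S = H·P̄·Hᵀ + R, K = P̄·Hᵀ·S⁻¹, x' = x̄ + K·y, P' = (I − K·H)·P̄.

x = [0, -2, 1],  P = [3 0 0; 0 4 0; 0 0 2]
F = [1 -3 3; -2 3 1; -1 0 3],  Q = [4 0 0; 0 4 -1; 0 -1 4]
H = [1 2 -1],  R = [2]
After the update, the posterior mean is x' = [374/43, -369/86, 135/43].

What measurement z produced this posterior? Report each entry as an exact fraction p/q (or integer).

z = [-3]

x̄ = F·x = [9, -5, 3]
P̄ = F·P·Fᵀ + Q = [61 -36 15; -36 54 11; 15 11 25]
S = H·P̄·Hᵀ + R = [86]
K = P̄·Hᵀ·S⁻¹ = [-13/43; 61/86; 6/43]
x' − x̄ = [-13/43, 61/86, 6/43] = K·y
y = (KᵀK)⁻¹·Kᵀ·(x' − x̄) = [1]
z = y + H·x̄ = [1] + [-4] = [-3]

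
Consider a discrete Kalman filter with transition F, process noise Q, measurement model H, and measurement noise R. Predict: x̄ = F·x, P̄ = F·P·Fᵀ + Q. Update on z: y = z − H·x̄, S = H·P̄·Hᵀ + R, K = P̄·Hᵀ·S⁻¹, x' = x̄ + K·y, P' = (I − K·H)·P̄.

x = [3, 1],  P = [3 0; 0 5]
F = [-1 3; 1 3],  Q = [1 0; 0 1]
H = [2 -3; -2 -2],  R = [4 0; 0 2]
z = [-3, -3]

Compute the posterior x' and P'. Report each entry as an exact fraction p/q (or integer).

x̄ = F·x = [0, 6]
P̄ = F·P·Fᵀ + Q = [49 42; 42 49]
y = z − H·x̄ = [15, 9]
S = H·P̄·Hᵀ + R = [137 182; 182 730]
K = P̄·Hᵀ·S⁻¹ = [6342/33443 -9919/33443; -6433/33443 -6734/33443]
x' = x̄ + K·y = [5859/33443, 43557/33443]
P' = (I − K·H)·P̄ = [11025/33443 -1106/33443; -1106/33443 7840/33443]

x' = [5859/33443, 43557/33443]
P' = [11025/33443 -1106/33443; -1106/33443 7840/33443]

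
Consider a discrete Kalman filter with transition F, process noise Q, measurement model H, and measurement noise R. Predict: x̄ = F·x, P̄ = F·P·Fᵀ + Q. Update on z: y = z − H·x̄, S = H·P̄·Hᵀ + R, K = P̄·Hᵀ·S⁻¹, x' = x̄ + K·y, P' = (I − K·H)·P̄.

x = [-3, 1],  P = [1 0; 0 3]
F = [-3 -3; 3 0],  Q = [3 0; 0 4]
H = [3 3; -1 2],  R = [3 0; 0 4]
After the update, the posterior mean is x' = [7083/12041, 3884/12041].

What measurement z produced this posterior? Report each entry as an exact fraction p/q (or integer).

x̄ = F·x = [6, -9]
P̄ = F·P·Fᵀ + Q = [39 -9; -9 13]
S = H·P̄·Hᵀ + R = [309 -66; -66 131]
K = P̄·Hᵀ·S⁻¹ = [2676/12041 -3891/12041; 1294/12041 3869/12041]
x' − x̄ = [-65163/12041, 112253/12041] = K·y
y = (KᵀK)⁻¹·Kᵀ·(x' − x̄) = [12, 25]
z = y + H·x̄ = [12, 25] + [-9, -24] = [3, 1]

z = [3, 1]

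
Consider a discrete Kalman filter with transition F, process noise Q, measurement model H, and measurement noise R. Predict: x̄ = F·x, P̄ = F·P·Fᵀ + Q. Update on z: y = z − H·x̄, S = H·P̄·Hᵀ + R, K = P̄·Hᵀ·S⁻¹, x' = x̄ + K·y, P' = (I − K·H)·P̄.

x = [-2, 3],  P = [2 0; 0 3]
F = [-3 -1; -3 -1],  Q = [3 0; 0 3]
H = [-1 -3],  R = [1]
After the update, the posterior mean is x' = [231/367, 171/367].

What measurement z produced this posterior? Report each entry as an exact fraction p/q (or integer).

x̄ = F·x = [3, 3]
P̄ = F·P·Fᵀ + Q = [24 21; 21 24]
S = H·P̄·Hᵀ + R = [367]
K = P̄·Hᵀ·S⁻¹ = [-87/367; -93/367]
x' − x̄ = [-870/367, -930/367] = K·y
y = (KᵀK)⁻¹·Kᵀ·(x' − x̄) = [10]
z = y + H·x̄ = [10] + [-12] = [-2]

z = [-2]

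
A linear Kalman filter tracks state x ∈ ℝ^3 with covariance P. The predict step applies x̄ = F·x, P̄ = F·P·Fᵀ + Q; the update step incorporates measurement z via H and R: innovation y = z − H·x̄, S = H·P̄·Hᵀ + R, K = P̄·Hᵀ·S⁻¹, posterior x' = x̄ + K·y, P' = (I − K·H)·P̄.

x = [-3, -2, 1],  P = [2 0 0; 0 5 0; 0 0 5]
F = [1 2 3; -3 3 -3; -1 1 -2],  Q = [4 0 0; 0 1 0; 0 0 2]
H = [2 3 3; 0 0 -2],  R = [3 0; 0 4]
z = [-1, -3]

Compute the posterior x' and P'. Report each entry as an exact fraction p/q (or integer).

x̄ = F·x = [-4, 0, -1]
P̄ = F·P·Fᵀ + Q = [71 -21 -22; -21 109 51; -22 51 29]
y = z − H·x̄ = [10, -5]
S = H·P̄·Hᵀ + R = [1931 -392; -392 120]
K = P̄·Hᵀ·S⁻¹ = [2351/9757 22515/19514; 1572/9757 -12633/39028; 98/9757 -17583/39028]
x' = x̄ + K·y = [-143611/19514, 126045/39028, 52807/39028]
P' = (I − K·H)·P̄ = [166854/9757 -86370/9757 -22515/9757; -86370/9757 105671/19514 12633/19514; -22515/9757 12633/19514 17583/19514]

x' = [-143611/19514, 126045/39028, 52807/39028]
P' = [166854/9757 -86370/9757 -22515/9757; -86370/9757 105671/19514 12633/19514; -22515/9757 12633/19514 17583/19514]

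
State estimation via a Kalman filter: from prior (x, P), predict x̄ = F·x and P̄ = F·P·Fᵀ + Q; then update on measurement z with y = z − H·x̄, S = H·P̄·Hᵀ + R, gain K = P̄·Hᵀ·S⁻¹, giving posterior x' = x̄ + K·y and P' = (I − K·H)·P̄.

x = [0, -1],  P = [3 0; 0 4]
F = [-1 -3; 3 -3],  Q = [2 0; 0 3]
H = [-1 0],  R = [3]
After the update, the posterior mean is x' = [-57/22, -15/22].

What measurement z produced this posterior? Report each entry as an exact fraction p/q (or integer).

x̄ = F·x = [3, 3]
P̄ = F·P·Fᵀ + Q = [41 27; 27 66]
S = H·P̄·Hᵀ + R = [44]
K = P̄·Hᵀ·S⁻¹ = [-41/44; -27/44]
x' − x̄ = [-123/22, -81/22] = K·y
y = (KᵀK)⁻¹·Kᵀ·(x' − x̄) = [6]
z = y + H·x̄ = [6] + [-3] = [3]

z = [3]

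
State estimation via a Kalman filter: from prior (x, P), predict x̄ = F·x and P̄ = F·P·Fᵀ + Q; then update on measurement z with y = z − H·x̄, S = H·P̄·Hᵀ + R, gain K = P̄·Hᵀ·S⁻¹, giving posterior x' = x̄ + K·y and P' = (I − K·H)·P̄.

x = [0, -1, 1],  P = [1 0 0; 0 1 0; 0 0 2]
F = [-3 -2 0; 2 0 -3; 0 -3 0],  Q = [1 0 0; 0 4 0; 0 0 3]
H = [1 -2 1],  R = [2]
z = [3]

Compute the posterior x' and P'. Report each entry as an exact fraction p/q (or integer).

x̄ = F·x = [2, -3, 3]
P̄ = F·P·Fᵀ + Q = [14 -6 6; -6 26 0; 6 0 12]
y = z − H·x̄ = [-8]
S = H·P̄·Hᵀ + R = [168]
K = P̄·Hᵀ·S⁻¹ = [4/21; -29/84; 3/28]
x' = x̄ + K·y = [10/21, -5/21, 15/7]
P' = (I − K·H)·P̄ = [166/21 106/21 18/7; 106/21 251/42 87/14; 18/7 87/14 141/14]

x' = [10/21, -5/21, 15/7]
P' = [166/21 106/21 18/7; 106/21 251/42 87/14; 18/7 87/14 141/14]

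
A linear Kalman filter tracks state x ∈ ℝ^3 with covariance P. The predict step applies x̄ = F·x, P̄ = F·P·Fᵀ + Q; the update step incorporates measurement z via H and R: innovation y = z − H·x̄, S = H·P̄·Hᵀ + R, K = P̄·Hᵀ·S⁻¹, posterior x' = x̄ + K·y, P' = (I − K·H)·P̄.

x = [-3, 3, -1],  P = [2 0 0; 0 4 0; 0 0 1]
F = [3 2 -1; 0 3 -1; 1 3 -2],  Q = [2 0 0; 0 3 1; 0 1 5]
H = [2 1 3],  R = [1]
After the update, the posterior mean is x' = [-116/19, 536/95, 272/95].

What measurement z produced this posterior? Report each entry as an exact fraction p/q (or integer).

x̄ = F·x = [-2, 10, 8]
P̄ = F·P·Fᵀ + Q = [37 25 32; 25 40 39; 32 39 47]
S = H·P̄·Hᵀ + R = [1330]
K = P̄·Hᵀ·S⁻¹ = [39/266; 207/1330; 122/665]
x' − x̄ = [-78/19, -414/95, -488/95] = K·y
y = (KᵀK)⁻¹·Kᵀ·(x' − x̄) = [-28]
z = y + H·x̄ = [-28] + [30] = [2]

z = [2]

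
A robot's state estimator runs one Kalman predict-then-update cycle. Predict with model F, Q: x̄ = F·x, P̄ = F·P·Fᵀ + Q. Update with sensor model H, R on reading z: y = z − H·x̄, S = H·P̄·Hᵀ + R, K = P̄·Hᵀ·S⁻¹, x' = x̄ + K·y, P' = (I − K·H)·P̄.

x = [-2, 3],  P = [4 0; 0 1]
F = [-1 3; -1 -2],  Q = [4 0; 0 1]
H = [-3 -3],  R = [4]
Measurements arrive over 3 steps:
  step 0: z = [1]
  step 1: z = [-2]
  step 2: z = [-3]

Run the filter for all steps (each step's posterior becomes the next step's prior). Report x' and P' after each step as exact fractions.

step 0: x' = [616/101, -635/101], P' = [1409/202 -1349/202; -1349/202 1377/202]
step 1: x' = [-69959/121579, 135537/121579], P' = [484008/121579 -415208/121579; -415208/121579 400084/121579]
step 2: x' = [101013650/41929903, -58468243/41929903], P' = [146375896/41929903 -124131736/41929903; -124131736/41929903 120306948/41929903]

step 0: x̄ = F·x = [11, -4]
step 0: P̄ = F·P·Fᵀ + Q = [17 -2; -2 9]
step 0: y = z − H·x̄ = [22]
step 0: S = H·P̄·Hᵀ + R = [202]
step 0: K = P̄·Hᵀ·S⁻¹ = [-45/202; -21/202]
step 0: x' = x̄ + K·y = [616/101, -635/101]
step 0: P' = (I − K·H)·P̄ = [1409/202 -1349/202; -1349/202 1377/202]
step 1: x̄ = F·x = [-2521/101, 654/101]
step 1: P̄ = F·P·Fᵀ + Q = [11352/101 -2752/101; -2752/101 1723/202]
step 1: y = z − H·x̄ = [-5803/101]
step 1: S = H·P̄·Hᵀ + R = [121579/202]
step 1: K = P̄·Hᵀ·S⁻¹ = [-51600/121579; 11343/121579]
step 1: x' = x̄ + K·y = [-69959/121579, 135537/121579]
step 1: P' = (I − K·H)·P̄ = [484008/121579 -415208/121579; -415208/121579 400084/121579]
step 2: x̄ = F·x = [476570/121579, -201115/121579]
step 2: P̄ = F·P·Fᵀ + Q = [7062328/121579 -1501288/121579; -1501288/121579 545091/121579]
step 2: y = z − H·x̄ = [461628/121579]
step 2: S = H·P̄·Hᵀ + R = [41929903/121579]
step 2: K = P̄·Hᵀ·S⁻¹ = [-16683120/41929903; 2868591/41929903]
step 2: x' = x̄ + K·y = [101013650/41929903, -58468243/41929903]
step 2: P' = (I − K·H)·P̄ = [146375896/41929903 -124131736/41929903; -124131736/41929903 120306948/41929903]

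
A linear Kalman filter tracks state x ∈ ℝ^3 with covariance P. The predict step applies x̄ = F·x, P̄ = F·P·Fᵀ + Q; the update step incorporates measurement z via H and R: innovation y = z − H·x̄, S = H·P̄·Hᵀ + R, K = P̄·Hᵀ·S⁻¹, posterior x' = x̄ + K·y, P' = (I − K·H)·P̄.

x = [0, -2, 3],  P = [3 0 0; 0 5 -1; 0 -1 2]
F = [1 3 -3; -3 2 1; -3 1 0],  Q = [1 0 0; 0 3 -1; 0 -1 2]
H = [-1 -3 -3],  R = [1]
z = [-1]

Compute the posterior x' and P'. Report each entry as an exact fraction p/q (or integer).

x̄ = F·x = [-15, -1, -2]
P̄ = F·P·Fᵀ + Q = [85 18 9; 18 48 35; 9 35 34]
y = z − H·x̄ = [-25]
S = H·P̄·Hᵀ + R = [1616]
K = P̄·Hᵀ·S⁻¹ = [-83/808; -267/1616; -27/202]
x' = x̄ + K·y = [-10045/808, 5059/1616, 271/202]
P' = (I − K·H)·P̄ = [27451/404 -7617/808 -1332/101; -7617/808 6279/1616 -139/202; -1332/101 -139/202 518/101]

x' = [-10045/808, 5059/1616, 271/202]
P' = [27451/404 -7617/808 -1332/101; -7617/808 6279/1616 -139/202; -1332/101 -139/202 518/101]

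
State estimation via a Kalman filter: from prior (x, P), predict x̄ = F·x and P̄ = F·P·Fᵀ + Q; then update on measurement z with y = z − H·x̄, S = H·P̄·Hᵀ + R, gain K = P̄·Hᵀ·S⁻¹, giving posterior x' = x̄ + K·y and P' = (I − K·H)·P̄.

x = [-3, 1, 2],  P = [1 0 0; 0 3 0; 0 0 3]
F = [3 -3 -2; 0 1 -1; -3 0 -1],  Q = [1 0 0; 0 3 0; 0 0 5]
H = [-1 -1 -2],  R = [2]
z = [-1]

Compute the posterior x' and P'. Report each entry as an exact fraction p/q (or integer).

x' = [-896/61, -37/61, 495/61]
P' = [2189/61 -423/61 -863/61; -423/61 477/61 -21/61; -863/61 -21/61 459/61]

x̄ = F·x = [-16, -1, 7]
P̄ = F·P·Fᵀ + Q = [49 -3 -3; -3 9 3; -3 3 17]
y = z − H·x̄ = [-4]
S = H·P̄·Hᵀ + R = [122]
K = P̄·Hᵀ·S⁻¹ = [-20/61; -6/61; -17/61]
x' = x̄ + K·y = [-896/61, -37/61, 495/61]
P' = (I − K·H)·P̄ = [2189/61 -423/61 -863/61; -423/61 477/61 -21/61; -863/61 -21/61 459/61]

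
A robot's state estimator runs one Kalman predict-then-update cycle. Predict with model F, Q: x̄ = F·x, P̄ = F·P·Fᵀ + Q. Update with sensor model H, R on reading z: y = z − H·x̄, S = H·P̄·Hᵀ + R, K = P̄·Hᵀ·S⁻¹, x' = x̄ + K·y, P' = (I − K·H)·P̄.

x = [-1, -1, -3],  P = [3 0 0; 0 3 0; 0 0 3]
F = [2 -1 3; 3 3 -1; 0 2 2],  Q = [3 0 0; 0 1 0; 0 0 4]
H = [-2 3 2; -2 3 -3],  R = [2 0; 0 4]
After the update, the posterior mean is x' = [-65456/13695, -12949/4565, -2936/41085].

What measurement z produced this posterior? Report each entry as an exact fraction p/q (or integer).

z = [1, 1]

x̄ = F·x = [-10, -3, -8]
P̄ = F·P·Fᵀ + Q = [45 0 12; 0 58 12; 12 12 28]
S = H·P̄·Hᵀ + R = [864 522; 522 886]
K = P̄·Hᵀ·S⁻¹ = [608/41085 -689/4565; 2872/13695 147/4565; 24458/123255 -2714/13695]
x' − x̄ = [71494/13695, 746/4565, 325744/41085] = K·y
y = (KᵀK)⁻¹·Kᵀ·(x' − x̄) = [6, -34]
z = y + H·x̄ = [6, -34] + [-5, 35] = [1, 1]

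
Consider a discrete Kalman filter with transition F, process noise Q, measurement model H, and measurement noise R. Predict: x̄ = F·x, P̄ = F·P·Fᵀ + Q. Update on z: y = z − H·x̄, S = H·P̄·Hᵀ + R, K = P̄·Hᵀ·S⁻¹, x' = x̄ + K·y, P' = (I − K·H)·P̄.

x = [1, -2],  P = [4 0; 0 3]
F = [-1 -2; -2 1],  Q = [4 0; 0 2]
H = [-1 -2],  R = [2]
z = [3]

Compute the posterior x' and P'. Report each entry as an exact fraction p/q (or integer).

x̄ = F·x = [3, -4]
P̄ = F·P·Fᵀ + Q = [20 2; 2 21]
y = z − H·x̄ = [-2]
S = H·P̄·Hᵀ + R = [114]
K = P̄·Hᵀ·S⁻¹ = [-4/19; -22/57]
x' = x̄ + K·y = [65/19, -184/57]
P' = (I − K·H)·P̄ = [284/19 -138/19; -138/19 229/57]

x' = [65/19, -184/57]
P' = [284/19 -138/19; -138/19 229/57]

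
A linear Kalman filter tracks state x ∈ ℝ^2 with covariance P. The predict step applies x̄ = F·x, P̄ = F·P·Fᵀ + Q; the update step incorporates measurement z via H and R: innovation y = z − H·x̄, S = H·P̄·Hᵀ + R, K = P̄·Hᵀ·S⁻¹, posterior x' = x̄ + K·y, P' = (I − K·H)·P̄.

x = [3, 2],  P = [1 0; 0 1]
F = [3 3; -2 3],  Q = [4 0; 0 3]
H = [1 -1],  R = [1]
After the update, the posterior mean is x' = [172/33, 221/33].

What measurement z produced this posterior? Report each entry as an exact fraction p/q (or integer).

z = [-2]

x̄ = F·x = [15, 0]
P̄ = F·P·Fᵀ + Q = [22 3; 3 16]
S = H·P̄·Hᵀ + R = [33]
K = P̄·Hᵀ·S⁻¹ = [19/33; -13/33]
x' − x̄ = [-323/33, 221/33] = K·y
y = (KᵀK)⁻¹·Kᵀ·(x' − x̄) = [-17]
z = y + H·x̄ = [-17] + [15] = [-2]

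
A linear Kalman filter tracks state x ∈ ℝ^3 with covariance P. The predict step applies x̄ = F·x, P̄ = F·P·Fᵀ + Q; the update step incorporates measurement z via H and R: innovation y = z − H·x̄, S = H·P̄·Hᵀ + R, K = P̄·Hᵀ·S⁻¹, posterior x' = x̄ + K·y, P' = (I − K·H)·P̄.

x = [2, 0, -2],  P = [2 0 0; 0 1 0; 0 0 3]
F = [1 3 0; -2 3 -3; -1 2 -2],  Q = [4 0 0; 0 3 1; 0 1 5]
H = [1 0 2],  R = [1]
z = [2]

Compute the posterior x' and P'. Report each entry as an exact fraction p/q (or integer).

x' = [39/31, -1/31, 12/31]
P' = [1331/124 -829/124 -327/62; -829/124 1859/124 223/62; -327/62 223/62 88/31]

x̄ = F·x = [2, 2, 2]
P̄ = F·P·Fᵀ + Q = [15 5 4; 5 47 29; 4 29 23]
y = z − H·x̄ = [-4]
S = H·P̄·Hᵀ + R = [124]
K = P̄·Hᵀ·S⁻¹ = [23/124; 63/124; 25/62]
x' = x̄ + K·y = [39/31, -1/31, 12/31]
P' = (I − K·H)·P̄ = [1331/124 -829/124 -327/62; -829/124 1859/124 223/62; -327/62 223/62 88/31]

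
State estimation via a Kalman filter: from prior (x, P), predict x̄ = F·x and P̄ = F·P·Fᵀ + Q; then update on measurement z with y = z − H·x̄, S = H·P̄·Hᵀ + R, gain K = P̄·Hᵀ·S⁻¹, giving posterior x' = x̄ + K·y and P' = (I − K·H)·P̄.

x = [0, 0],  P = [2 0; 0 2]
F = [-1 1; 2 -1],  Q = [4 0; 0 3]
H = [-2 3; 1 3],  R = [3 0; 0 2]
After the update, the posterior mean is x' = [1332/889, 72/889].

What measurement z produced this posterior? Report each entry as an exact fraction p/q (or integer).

z = [-3, 2]

x̄ = F·x = [0, 0]
P̄ = F·P·Fᵀ + Q = [8 -6; -6 13]
S = H·P̄·Hᵀ + R = [224 119; 119 91]
K = P̄·Hᵀ·S⁻¹ = [-272/889 258/889; 102/889 27/127]
x' − x̄ = [1332/889, 72/889] = K·y
y = (KᵀK)⁻¹·Kᵀ·(x' − x̄) = [-3, 2]
z = y + H·x̄ = [-3, 2] + [0, 0] = [-3, 2]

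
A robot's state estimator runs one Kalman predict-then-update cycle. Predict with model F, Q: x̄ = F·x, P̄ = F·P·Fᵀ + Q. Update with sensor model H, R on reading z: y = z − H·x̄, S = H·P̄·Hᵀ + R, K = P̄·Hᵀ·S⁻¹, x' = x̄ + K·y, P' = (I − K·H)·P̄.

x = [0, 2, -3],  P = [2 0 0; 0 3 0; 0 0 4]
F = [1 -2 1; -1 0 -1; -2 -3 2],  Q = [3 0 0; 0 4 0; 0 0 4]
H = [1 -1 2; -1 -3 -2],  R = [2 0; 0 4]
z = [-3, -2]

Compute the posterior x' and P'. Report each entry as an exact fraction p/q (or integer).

x' = [-5581/5165, 6611/5165, -2052/5165]
P' = [184642/25825 -3782/25825 -88546/25825; -3782/25825 9322/25825 316/25825; -88546/25825 316/25825 51223/25825]

x̄ = F·x = [-7, 3, -12]
P̄ = F·P·Fᵀ + Q = [21 -6 22; -6 10 -4; 22 -4 55]
y = z − H·x̄ = [31, -24]
S = H·P̄·Hᵀ + R = [369 -271; -271 339]
K = P̄·Hᵀ·S⁻¹ = [5666/25825 949/25825; -6236/25825 -6204/25825; 6792/25825 -3712/25825]
x' = x̄ + K·y = [-5581/5165, 6611/5165, -2052/5165]
P' = (I − K·H)·P̄ = [184642/25825 -3782/25825 -88546/25825; -3782/25825 9322/25825 316/25825; -88546/25825 316/25825 51223/25825]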